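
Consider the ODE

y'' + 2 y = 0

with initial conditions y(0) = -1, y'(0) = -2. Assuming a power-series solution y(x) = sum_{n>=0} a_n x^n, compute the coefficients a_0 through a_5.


Ansatz: y(x) = sum_{n>=0} a_n x^n, so y'(x) = sum_{n>=1} n a_n x^(n-1) and y''(x) = sum_{n>=2} n(n-1) a_n x^(n-2).
Substitute into P(x) y'' + Q(x) y' + R(x) y = 0 with P(x) = 1, Q(x) = 0, R(x) = 2, and match powers of x.
Initial conditions: a_0 = -1, a_1 = -2.
Setting the coefficient of each power of x to zero and solving order by order (substituting the coefficients already found):
  x^0: 2 a_2 + 2 a_0 = 0  ->  2 a_2 = -2 a_0 = 2  ->  a_2 = 1
  x^1: 6 a_3 + 2 a_1 = 0  ->  6 a_3 = -2 a_1 = 4  ->  a_3 = 2/3
  x^2: 12 a_4 + 2 a_2 = 0  ->  12 a_4 = -2 a_2 = -2  ->  a_4 = -1/6
  x^3: 20 a_5 + 2 a_3 = 0  ->  20 a_5 = -2 a_3 = -4/3  ->  a_5 = -1/15
Truncated series: y(x) = -1 - 2 x + x^2 + (2/3) x^3 - (1/6) x^4 - (1/15) x^5 + O(x^6).

a_0 = -1; a_1 = -2; a_2 = 1; a_3 = 2/3; a_4 = -1/6; a_5 = -1/15


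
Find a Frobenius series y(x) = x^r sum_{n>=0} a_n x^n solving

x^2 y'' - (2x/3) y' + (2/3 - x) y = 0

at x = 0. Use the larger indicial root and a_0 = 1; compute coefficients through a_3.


Write in Frobenius form y'' + (p(x)/x) y' + (q(x)/x^2) y = 0:
  p(x) = -2/3,  q(x) = 2/3 - x.
Indicial equation: r(r-1) + (-2/3) r + (2/3) = 0 -> roots r_1 = 1, r_2 = 2/3.
Take r = r_1 = 1. Let y(x) = x^r sum_{n>=0} a_n x^n with a_0 = 1.
Substitute y = x^r sum a_n x^n and match x^{r+n}. The recurrence is
  D(n) a_n - 1 a_{n-1} = 0,  where D(n) = (r+n)(r+n-1) + (-2/3)(r+n) + (2/3).
  a_n = 1 / D(n) * a_{n-1}.
Since the indicial polynomial factors as (r - r_1)(r - r_2), D(n) = (r_1 + n - r_1)(r_1 + n - r_2) = n(n + 1/3).
Evaluating step by step (a_0 = 1):
  n = 1: D(1) = 1(1 + 1/3) = 4/3; numerator = 1(1) = 1; a_1 = (1)/(4/3) = 3/4
  n = 2: D(2) = 2(2 + 1/3) = 14/3; numerator = 1(3/4) = 3/4; a_2 = (3/4)/(14/3) = 9/56
  n = 3: D(3) = 3(3 + 1/3) = 10; numerator = 1(9/56) = 9/56; a_3 = (9/56)/(10) = 9/560

r = 1; a_0 = 1; a_1 = 3/4; a_2 = 9/56; a_3 = 9/560


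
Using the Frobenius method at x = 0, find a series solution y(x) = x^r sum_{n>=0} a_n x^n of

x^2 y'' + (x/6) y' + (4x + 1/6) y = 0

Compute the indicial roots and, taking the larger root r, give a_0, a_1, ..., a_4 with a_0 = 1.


Write in Frobenius form y'' + (p(x)/x) y' + (q(x)/x^2) y = 0:
  p(x) = 1/6,  q(x) = 4x + 1/6.
Indicial equation: r(r-1) + (1/6) r + (1/6) = 0 -> roots r_1 = 1/2, r_2 = 1/3.
Take r = r_1 = 1/2. Let y(x) = x^r sum_{n>=0} a_n x^n with a_0 = 1.
Substitute y = x^r sum a_n x^n and match x^{r+n}. The recurrence is
  D(n) a_n + 4 a_{n-1} = 0,  where D(n) = (r+n)(r+n-1) + (1/6)(r+n) + (1/6).
  a_n = -4 / D(n) * a_{n-1}.
Since the indicial polynomial factors as (r - r_1)(r - r_2), D(n) = (r_1 + n - r_1)(r_1 + n - r_2) = n(n + 1/6).
Evaluating step by step (a_0 = 1):
  n = 1: D(1) = 1(1 + 1/6) = 7/6; numerator = -4(1) = -4; a_1 = (-4)/(7/6) = -24/7
  n = 2: D(2) = 2(2 + 1/6) = 13/3; numerator = -4(-24/7) = 96/7; a_2 = (96/7)/(13/3) = 288/91
  n = 3: D(3) = 3(3 + 1/6) = 19/2; numerator = -4(288/91) = -1152/91; a_3 = (-1152/91)/(19/2) = -2304/1729
  n = 4: D(4) = 4(4 + 1/6) = 50/3; numerator = -4(-2304/1729) = 9216/1729; a_4 = (9216/1729)/(50/3) = 13824/43225

r = 1/2; a_0 = 1; a_1 = -24/7; a_2 = 288/91; a_3 = -2304/1729; a_4 = 13824/43225


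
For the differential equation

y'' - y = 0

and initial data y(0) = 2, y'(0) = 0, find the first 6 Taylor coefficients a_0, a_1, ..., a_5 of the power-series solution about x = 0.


Ansatz: y(x) = sum_{n>=0} a_n x^n, so y'(x) = sum_{n>=1} n a_n x^(n-1) and y''(x) = sum_{n>=2} n(n-1) a_n x^(n-2).
Substitute into P(x) y'' + Q(x) y' + R(x) y = 0 with P(x) = 1, Q(x) = 0, R(x) = -1, and match powers of x.
Initial conditions: a_0 = 2, a_1 = 0.
Setting the coefficient of each power of x to zero and solving order by order (substituting the coefficients already found):
  x^0: 2 a_2 - a_0 = 0  ->  2 a_2 = a_0 = 2  ->  a_2 = 1
  x^1: 6 a_3 - a_1 = 0  ->  6 a_3 = a_1 = 0  ->  a_3 = 0
  x^2: 12 a_4 - a_2 = 0  ->  12 a_4 = a_2 = 1  ->  a_4 = 1/12
  x^3: 20 a_5 - a_3 = 0  ->  20 a_5 = a_3 = 0  ->  a_5 = 0
Truncated series: y(x) = 2 + x^2 + (1/12) x^4 + O(x^6).

a_0 = 2; a_1 = 0; a_2 = 1; a_3 = 0; a_4 = 1/12; a_5 = 0


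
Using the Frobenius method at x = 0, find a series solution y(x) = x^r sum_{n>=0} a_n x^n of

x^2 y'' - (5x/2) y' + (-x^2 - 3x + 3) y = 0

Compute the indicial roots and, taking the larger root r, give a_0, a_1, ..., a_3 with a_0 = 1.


Write in Frobenius form y'' + (p(x)/x) y' + (q(x)/x^2) y = 0:
  p(x) = -5/2,  q(x) = -x^2 - 3x + 3.
Indicial equation: r(r-1) + (-5/2) r + (3) = 0 -> roots r_1 = 2, r_2 = 3/2.
Take r = r_1 = 2. Let y(x) = x^r sum_{n>=0} a_n x^n with a_0 = 1.
Substitute y = x^r sum a_n x^n and match x^{r+n}. The recurrence is
  D(n) a_n - 3 a_{n-1} - 1 a_{n-2} = 0,  where D(n) = (r+n)(r+n-1) + (-5/2)(r+n) + (3).
  a_n = [3 a_{n-1} + 1 a_{n-2}] / D(n).
Since the indicial polynomial factors as (r - r_1)(r - r_2), D(n) = (r_1 + n - r_1)(r_1 + n - r_2) = n(n + 1/2).
Evaluating step by step (a_0 = 1):
  n = 1: D(1) = 1(1 + 1/2) = 3/2; numerator = 3(1) = 3; a_1 = (3)/(3/2) = 2
  n = 2: D(2) = 2(2 + 1/2) = 5; numerator = 3(2) + 1(1) = 7; a_2 = (7)/(5) = 7/5
  n = 3: D(3) = 3(3 + 1/2) = 21/2; numerator = 3(7/5) + 1(2) = 31/5; a_3 = (31/5)/(21/2) = 62/105

r = 2; a_0 = 1; a_1 = 2; a_2 = 7/5; a_3 = 62/105


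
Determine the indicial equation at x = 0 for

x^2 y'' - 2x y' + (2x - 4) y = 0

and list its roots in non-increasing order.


Divide by x^2 to reach normal form y'' + P_1(x) y' + P_2(x) y = 0 with P_1(x) = -2/x and P_2(x) = 2/x - 4/x^2.
x = 0 is a singular point because the y'-coefficient -2/x has a pole at x = 0 and the y-coefficient 2/x - 4/x^2 has a pole at x = 0.
It is a regular singular point because x P_1(x) = p(x) = -2 and x^2 P_2(x) = q(x) = 2x - 4 are polynomials, hence analytic at x = 0.
p(0) = -2,  q(0) = -4.
Indicial equation: r(r-1) + p(0) r + q(0) = 0, i.e. r^2 + (p(0) - 1) r + q(0) = 0, i.e. r^2 - 3 r - 4 = 0.
Discriminant: (-3)^2 - 4(-4) = 25, so r = (3 ± 5)/2.
Solving: r_1 = 4, r_2 = -1.

indicial: r^2 - 3 r - 4 = 0; roots r_1 = 4, r_2 = -1


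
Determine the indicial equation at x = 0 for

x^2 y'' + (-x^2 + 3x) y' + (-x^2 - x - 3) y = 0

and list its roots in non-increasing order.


Divide by x^2 to reach normal form y'' + P_1(x) y' + P_2(x) y = 0 with P_1(x) = -1 + 3/x and P_2(x) = -1 - 1/x - 3/x^2.
x = 0 is a singular point because the y'-coefficient -1 + 3/x has a pole at x = 0 and the y-coefficient -1 - 1/x - 3/x^2 has a pole at x = 0.
It is a regular singular point because x P_1(x) = p(x) = 3 - x and x^2 P_2(x) = q(x) = -x^2 - x - 3 are polynomials, hence analytic at x = 0.
p(0) = 3,  q(0) = -3.
Indicial equation: r(r-1) + p(0) r + q(0) = 0, i.e. r^2 + (p(0) - 1) r + q(0) = 0, i.e. r^2 + 2 r - 3 = 0.
Discriminant: (2)^2 - 4(-3) = 16, so r = (-2 ± 4)/2.
Solving: r_1 = 1, r_2 = -3.

indicial: r^2 + 2 r - 3 = 0; roots r_1 = 1, r_2 = -3


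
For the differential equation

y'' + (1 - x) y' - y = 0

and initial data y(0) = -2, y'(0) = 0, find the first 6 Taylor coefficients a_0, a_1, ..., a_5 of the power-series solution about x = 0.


Ansatz: y(x) = sum_{n>=0} a_n x^n, so y'(x) = sum_{n>=1} n a_n x^(n-1) and y''(x) = sum_{n>=2} n(n-1) a_n x^(n-2).
Substitute into P(x) y'' + Q(x) y' + R(x) y = 0 with P(x) = 1, Q(x) = 1 - x, R(x) = -1, and match powers of x.
Initial conditions: a_0 = -2, a_1 = 0.
Setting the coefficient of each power of x to zero and solving order by order (substituting the coefficients already found):
  x^0: 2 a_2 + a_1 - a_0 = 0  ->  2 a_2 = -a_1 + a_0 = -2  ->  a_2 = -1
  x^1: 6 a_3 + 2 a_2 - 2 a_1 = 0  ->  6 a_3 = -2 a_2 + 2 a_1 = 2  ->  a_3 = 1/3
  x^2: 12 a_4 + 3 a_3 - 3 a_2 = 0  ->  12 a_4 = -3 a_3 + 3 a_2 = -4  ->  a_4 = -1/3
  x^3: 20 a_5 + 4 a_4 - 4 a_3 = 0  ->  20 a_5 = -4 a_4 + 4 a_3 = 8/3  ->  a_5 = 2/15
Truncated series: y(x) = -2 - x^2 + (1/3) x^3 - (1/3) x^4 + (2/15) x^5 + O(x^6).

a_0 = -2; a_1 = 0; a_2 = -1; a_3 = 1/3; a_4 = -1/3; a_5 = 2/15


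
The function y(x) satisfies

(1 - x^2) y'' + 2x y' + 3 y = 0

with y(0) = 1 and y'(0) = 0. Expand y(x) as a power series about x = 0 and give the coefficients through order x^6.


Ansatz: y(x) = sum_{n>=0} a_n x^n, so y'(x) = sum_{n>=1} n a_n x^(n-1) and y''(x) = sum_{n>=2} n(n-1) a_n x^(n-2).
Substitute into P(x) y'' + Q(x) y' + R(x) y = 0 with P(x) = 1 - x^2, Q(x) = 2x, R(x) = 3, and match powers of x.
Initial conditions: a_0 = 1, a_1 = 0.
Setting the coefficient of each power of x to zero and solving order by order (substituting the coefficients already found):
  x^0: 2 a_2 + 3 a_0 = 0  ->  2 a_2 = -3 a_0 = -3  ->  a_2 = -3/2
  x^1: 6 a_3 + 5 a_1 = 0  ->  6 a_3 = -5 a_1 = 0  ->  a_3 = 0
  x^2: 12 a_4 + 5 a_2 = 0  ->  12 a_4 = -5 a_2 = 15/2  ->  a_4 = 5/8
  x^3: 20 a_5 + 3 a_3 = 0  ->  20 a_5 = -3 a_3 = 0  ->  a_5 = 0
  x^4: 30 a_6 - a_4 = 0  ->  30 a_6 = a_4 = 5/8  ->  a_6 = 1/48
Truncated series: y(x) = 1 - (3/2) x^2 + (5/8) x^4 + (1/48) x^6 + O(x^7).

a_0 = 1; a_1 = 0; a_2 = -3/2; a_3 = 0; a_4 = 5/8; a_5 = 0; a_6 = 1/48


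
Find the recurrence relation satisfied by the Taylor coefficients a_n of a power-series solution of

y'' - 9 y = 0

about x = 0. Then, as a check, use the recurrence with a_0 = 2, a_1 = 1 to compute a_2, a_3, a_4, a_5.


Substitute y = sum_n a_n x^n into y'' + (const) y = 0.
y''(x) = sum_{n>=0} (n+2)(n+1) a_{n+2} x^n.
The ODE becomes sum_n [(n+2)(n+1) a_{n+2} - 9 a_n] x^n = 0.
Setting each coefficient to zero gives the recurrence:
  (n+2)(n+1) a_{n+2} - 9 a_n = 0,
  a_{n+2} = 9 / ((n+1)(n+2)) a_n.

Check with a_0 = 2, a_1 = 1 (apply the recurrence for n = 0, 1, 2, 3): a_0 = 2, a_1 = 1, a_2 = 9, a_3 = 3/2, a_4 = 27/4, a_5 = 27/40.

a_{n+2} = 9/((n+1)(n+2)) * a_n; check: a_0 = 2, a_1 = 1, a_2 = 9, a_3 = 3/2, a_4 = 27/4, a_5 = 27/40


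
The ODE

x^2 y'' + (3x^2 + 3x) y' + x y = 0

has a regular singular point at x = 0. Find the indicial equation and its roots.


Divide by x^2 to reach normal form y'' + P_1(x) y' + P_2(x) y = 0 with P_1(x) = 3 + 3/x and P_2(x) = 1/x.
x = 0 is a singular point because the y'-coefficient 3 + 3/x has a pole at x = 0 and the y-coefficient 1/x has a pole at x = 0.
It is a regular singular point because x P_1(x) = p(x) = 3x + 3 and x^2 P_2(x) = q(x) = x are polynomials, hence analytic at x = 0.
p(0) = 3,  q(0) = 0.
Indicial equation: r(r-1) + p(0) r + q(0) = 0, i.e. r^2 + (p(0) - 1) r + q(0) = 0, i.e. r^2 + 2 r = 0.
Discriminant: (2)^2 - 4(0) = 4, so r = (-2 ± 2)/2.
Solving: r_1 = 0, r_2 = -2.

indicial: r^2 + 2 r = 0; roots r_1 = 0, r_2 = -2


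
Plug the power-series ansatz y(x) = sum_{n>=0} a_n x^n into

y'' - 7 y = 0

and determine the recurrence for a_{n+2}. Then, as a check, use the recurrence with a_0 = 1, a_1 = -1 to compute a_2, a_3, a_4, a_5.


Substitute y = sum_n a_n x^n into y'' + (const) y = 0.
y''(x) = sum_{n>=0} (n+2)(n+1) a_{n+2} x^n.
The ODE becomes sum_n [(n+2)(n+1) a_{n+2} - 7 a_n] x^n = 0.
Setting each coefficient to zero gives the recurrence:
  (n+2)(n+1) a_{n+2} - 7 a_n = 0,
  a_{n+2} = 7 / ((n+1)(n+2)) a_n.

Check with a_0 = 1, a_1 = -1 (apply the recurrence for n = 0, 1, 2, 3): a_0 = 1, a_1 = -1, a_2 = 7/2, a_3 = -7/6, a_4 = 49/24, a_5 = -49/120.

a_{n+2} = 7/((n+1)(n+2)) * a_n; check: a_0 = 1, a_1 = -1, a_2 = 7/2, a_3 = -7/6, a_4 = 49/24, a_5 = -49/120


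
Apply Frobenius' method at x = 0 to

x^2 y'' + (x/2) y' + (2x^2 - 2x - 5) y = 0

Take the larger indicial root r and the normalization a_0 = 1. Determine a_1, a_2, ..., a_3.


Write in Frobenius form y'' + (p(x)/x) y' + (q(x)/x^2) y = 0:
  p(x) = 1/2,  q(x) = 2x^2 - 2x - 5.
Indicial equation: r(r-1) + (1/2) r + (-5) = 0 -> roots r_1 = 5/2, r_2 = -2.
Take r = r_1 = 5/2. Let y(x) = x^r sum_{n>=0} a_n x^n with a_0 = 1.
Substitute y = x^r sum a_n x^n and match x^{r+n}. The recurrence is
  D(n) a_n - 2 a_{n-1} + 2 a_{n-2} = 0,  where D(n) = (r+n)(r+n-1) + (1/2)(r+n) + (-5).
  a_n = [2 a_{n-1} - 2 a_{n-2}] / D(n).
Since the indicial polynomial factors as (r - r_1)(r - r_2), D(n) = (r_1 + n - r_1)(r_1 + n - r_2) = n(n + 9/2).
Evaluating step by step (a_0 = 1):
  n = 1: D(1) = 1(1 + 9/2) = 11/2; numerator = 2(1) = 2; a_1 = (2)/(11/2) = 4/11
  n = 2: D(2) = 2(2 + 9/2) = 13; numerator = 2(4/11) - 2(1) = -14/11; a_2 = (-14/11)/(13) = -14/143
  n = 3: D(3) = 3(3 + 9/2) = 45/2; numerator = 2(-14/143) - 2(4/11) = -12/13; a_3 = (-12/13)/(45/2) = -8/195

r = 5/2; a_0 = 1; a_1 = 4/11; a_2 = -14/143; a_3 = -8/195


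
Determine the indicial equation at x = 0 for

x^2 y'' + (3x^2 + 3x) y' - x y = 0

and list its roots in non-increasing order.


Divide by x^2 to reach normal form y'' + P_1(x) y' + P_2(x) y = 0 with P_1(x) = 3 + 3/x and P_2(x) = -1/x.
x = 0 is a singular point because the y'-coefficient 3 + 3/x has a pole at x = 0 and the y-coefficient -1/x has a pole at x = 0.
It is a regular singular point because x P_1(x) = p(x) = 3x + 3 and x^2 P_2(x) = q(x) = -x are polynomials, hence analytic at x = 0.
p(0) = 3,  q(0) = 0.
Indicial equation: r(r-1) + p(0) r + q(0) = 0, i.e. r^2 + (p(0) - 1) r + q(0) = 0, i.e. r^2 + 2 r = 0.
Discriminant: (2)^2 - 4(0) = 4, so r = (-2 ± 2)/2.
Solving: r_1 = 0, r_2 = -2.

indicial: r^2 + 2 r = 0; roots r_1 = 0, r_2 = -2


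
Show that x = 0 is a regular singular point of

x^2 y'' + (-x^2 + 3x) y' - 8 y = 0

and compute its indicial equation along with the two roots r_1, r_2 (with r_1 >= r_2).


Divide by x^2 to reach normal form y'' + P_1(x) y' + P_2(x) y = 0 with P_1(x) = -1 + 3/x and P_2(x) = -8/x^2.
x = 0 is a singular point because the y'-coefficient -1 + 3/x has a pole at x = 0 and the y-coefficient -8/x^2 has a pole at x = 0.
It is a regular singular point because x P_1(x) = p(x) = 3 - x and x^2 P_2(x) = q(x) = -8 are polynomials, hence analytic at x = 0.
p(0) = 3,  q(0) = -8.
Indicial equation: r(r-1) + p(0) r + q(0) = 0, i.e. r^2 + (p(0) - 1) r + q(0) = 0, i.e. r^2 + 2 r - 8 = 0.
Discriminant: (2)^2 - 4(-8) = 36, so r = (-2 ± 6)/2.
Solving: r_1 = 2, r_2 = -4.

indicial: r^2 + 2 r - 8 = 0; roots r_1 = 2, r_2 = -4


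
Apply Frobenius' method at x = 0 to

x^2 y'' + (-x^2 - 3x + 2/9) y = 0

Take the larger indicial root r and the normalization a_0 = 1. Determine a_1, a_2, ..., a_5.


Write in Frobenius form y'' + (p(x)/x) y' + (q(x)/x^2) y = 0:
  p(x) = 0,  q(x) = -x^2 - 3x + 2/9.
Indicial equation: r(r-1) + (0) r + (2/9) = 0 -> roots r_1 = 2/3, r_2 = 1/3.
Take r = r_1 = 2/3. Let y(x) = x^r sum_{n>=0} a_n x^n with a_0 = 1.
Substitute y = x^r sum a_n x^n and match x^{r+n}. The recurrence is
  D(n) a_n - 3 a_{n-1} - 1 a_{n-2} = 0,  where D(n) = (r+n)(r+n-1) + (0)(r+n) + (2/9).
  a_n = [3 a_{n-1} + 1 a_{n-2}] / D(n).
Since the indicial polynomial factors as (r - r_1)(r - r_2), D(n) = (r_1 + n - r_1)(r_1 + n - r_2) = n(n + 1/3).
Evaluating step by step (a_0 = 1):
  n = 1: D(1) = 1(1 + 1/3) = 4/3; numerator = 3(1) = 3; a_1 = (3)/(4/3) = 9/4
  n = 2: D(2) = 2(2 + 1/3) = 14/3; numerator = 3(9/4) + 1(1) = 31/4; a_2 = (31/4)/(14/3) = 93/56
  n = 3: D(3) = 3(3 + 1/3) = 10; numerator = 3(93/56) + 1(9/4) = 405/56; a_3 = (405/56)/(10) = 81/112
  n = 4: D(4) = 4(4 + 1/3) = 52/3; numerator = 3(81/112) + 1(93/56) = 429/112; a_4 = (429/112)/(52/3) = 99/448
  n = 5: D(5) = 5(5 + 1/3) = 80/3; numerator = 3(99/448) + 1(81/112) = 621/448; a_5 = (621/448)/(80/3) = 1863/35840

r = 2/3; a_0 = 1; a_1 = 9/4; a_2 = 93/56; a_3 = 81/112; a_4 = 99/448; a_5 = 1863/35840


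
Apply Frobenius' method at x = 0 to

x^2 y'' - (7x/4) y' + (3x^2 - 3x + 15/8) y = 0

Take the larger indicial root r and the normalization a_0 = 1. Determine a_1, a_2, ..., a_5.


Write in Frobenius form y'' + (p(x)/x) y' + (q(x)/x^2) y = 0:
  p(x) = -7/4,  q(x) = 3x^2 - 3x + 15/8.
Indicial equation: r(r-1) + (-7/4) r + (15/8) = 0 -> roots r_1 = 3/2, r_2 = 5/4.
Take r = r_1 = 3/2. Let y(x) = x^r sum_{n>=0} a_n x^n with a_0 = 1.
Substitute y = x^r sum a_n x^n and match x^{r+n}. The recurrence is
  D(n) a_n - 3 a_{n-1} + 3 a_{n-2} = 0,  where D(n) = (r+n)(r+n-1) + (-7/4)(r+n) + (15/8).
  a_n = [3 a_{n-1} - 3 a_{n-2}] / D(n).
Since the indicial polynomial factors as (r - r_1)(r - r_2), D(n) = (r_1 + n - r_1)(r_1 + n - r_2) = n(n + 1/4).
Evaluating step by step (a_0 = 1):
  n = 1: D(1) = 1(1 + 1/4) = 5/4; numerator = 3(1) = 3; a_1 = (3)/(5/4) = 12/5
  n = 2: D(2) = 2(2 + 1/4) = 9/2; numerator = 3(12/5) - 3(1) = 21/5; a_2 = (21/5)/(9/2) = 14/15
  n = 3: D(3) = 3(3 + 1/4) = 39/4; numerator = 3(14/15) - 3(12/5) = -22/5; a_3 = (-22/5)/(39/4) = -88/195
  n = 4: D(4) = 4(4 + 1/4) = 17; numerator = 3(-88/195) - 3(14/15) = -54/13; a_4 = (-54/13)/(17) = -54/221
  n = 5: D(5) = 5(5 + 1/4) = 105/4; numerator = 3(-54/221) - 3(-88/195) = 686/1105; a_5 = (686/1105)/(105/4) = 392/16575

r = 3/2; a_0 = 1; a_1 = 12/5; a_2 = 14/15; a_3 = -88/195; a_4 = -54/221; a_5 = 392/16575


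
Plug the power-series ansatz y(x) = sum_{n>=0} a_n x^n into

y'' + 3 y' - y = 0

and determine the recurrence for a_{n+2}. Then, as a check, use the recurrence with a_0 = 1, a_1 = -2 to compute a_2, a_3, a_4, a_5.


Substitute y = sum_n a_n x^n.
y''(x) has coefficient (n+2)(n+1) a_{n+2} at x^n;
3 y'(x) has coefficient 3 (n+1) a_{n+1} at x^n;
-y(x) has coefficient -1 a_n at x^n.
Matching x^n: (n+2)(n+1) a_{n+2} + 3 (n+1) a_{n+1} - 1 a_n = 0.
Thus a_{n+2} = [-3 (n+1) a_{n+1} + 1 a_n] / ((n+1)(n+2)).

Check with a_0 = 1, a_1 = -2 (apply the recurrence for n = 0, 1, 2, 3): a_0 = 1, a_1 = -2, a_2 = 7/2, a_3 = -23/6, a_4 = 19/6, a_5 = -251/120.

a_(n+2) = [-3 (n+1) a_(n+1) + 1 a_n] / ((n+1)(n+2)); check: a_0 = 1, a_1 = -2, a_2 = 7/2, a_3 = -23/6, a_4 = 19/6, a_5 = -251/120


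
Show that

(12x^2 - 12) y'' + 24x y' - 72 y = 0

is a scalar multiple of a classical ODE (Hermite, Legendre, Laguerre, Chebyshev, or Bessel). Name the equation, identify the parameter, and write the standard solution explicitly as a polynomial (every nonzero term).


All three coefficients share the factor -12; dividing through by -12 gives  (1 - x^2) y'' - 2x y' + 6 y = 0.
This matches the Legendre equation (1 - x^2) y'' - 2x y' + n(n+1) y = 0 (note the -2x y' term) with n(n+1) = 6, so n = 2; the polynomial solution is P_2(x).
With y = sum_k a_k x^k, matching x^k gives (k+2)(k+1) a_{k+2} = [k(k+1) - n(n+1)] a_k = (k - 2)(k + 3) a_k. The right side vanishes at k = 2, so the series with the parity of 2 terminates at degree 2.
Standard normalization (P_n(1) = 1): leading coefficient (2n)!/(2^n (n!)^2) = 24/(4*4) = 3/2, so a_2 = 3/2. Work downward with a_k = (k+1)(k+2) a_{k+2} / ((k - 2)(k + 3)):
  a_0 = (1)(2)(3/2) / ((0 - 2)(0 + 3)) = 3/(-6) = -1/2
Hence P_2(x) = 3 x^2/2 - 1/2.

P_2(x); series = 3 x^2/2 - 1/2


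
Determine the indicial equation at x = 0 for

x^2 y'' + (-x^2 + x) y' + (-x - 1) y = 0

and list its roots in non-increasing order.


Divide by x^2 to reach normal form y'' + P_1(x) y' + P_2(x) y = 0 with P_1(x) = -1 + 1/x and P_2(x) = -1/x - 1/x^2.
x = 0 is a singular point because the y'-coefficient -1 + 1/x has a pole at x = 0 and the y-coefficient -1/x - 1/x^2 has a pole at x = 0.
It is a regular singular point because x P_1(x) = p(x) = 1 - x and x^2 P_2(x) = q(x) = -x - 1 are polynomials, hence analytic at x = 0.
p(0) = 1,  q(0) = -1.
Indicial equation: r(r-1) + p(0) r + q(0) = 0, i.e. r^2 + (p(0) - 1) r + q(0) = 0, i.e. r^2 - 1 = 0.
Discriminant: (0)^2 - 4(-1) = 4, so r = (0 ± 2)/2.
Solving: r_1 = 1, r_2 = -1.

indicial: r^2 - 1 = 0; roots r_1 = 1, r_2 = -1


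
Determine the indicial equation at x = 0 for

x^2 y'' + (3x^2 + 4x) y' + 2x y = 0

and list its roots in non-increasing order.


Divide by x^2 to reach normal form y'' + P_1(x) y' + P_2(x) y = 0 with P_1(x) = 3 + 4/x and P_2(x) = 2/x.
x = 0 is a singular point because the y'-coefficient 3 + 4/x has a pole at x = 0 and the y-coefficient 2/x has a pole at x = 0.
It is a regular singular point because x P_1(x) = p(x) = 3x + 4 and x^2 P_2(x) = q(x) = 2x are polynomials, hence analytic at x = 0.
p(0) = 4,  q(0) = 0.
Indicial equation: r(r-1) + p(0) r + q(0) = 0, i.e. r^2 + (p(0) - 1) r + q(0) = 0, i.e. r^2 + 3 r = 0.
Discriminant: (3)^2 - 4(0) = 9, so r = (-3 ± 3)/2.
Solving: r_1 = 0, r_2 = -3.

indicial: r^2 + 3 r = 0; roots r_1 = 0, r_2 = -3


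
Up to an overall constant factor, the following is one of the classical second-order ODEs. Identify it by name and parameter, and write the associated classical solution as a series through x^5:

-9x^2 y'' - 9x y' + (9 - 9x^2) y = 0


All three coefficients share the factor -9; dividing through by -9 gives  x^2 y'' + x y' + (x^2 - 1) y = 0.
This matches the Bessel equation x^2 y'' + x y' + (x^2 - nu^2) y = 0 with nu^2 = 1, so nu = 1; the solution bounded at x = 0 is J_1(x).
Frobenius at x = 0: indicial roots ±nu; for r = nu the recurrence k(k + 2nu) c_k = -c_{k-2} gives the standard series J_nu(x) = sum_{k>=0} (-1)^k / (k! (k+nu)!) (x/2)^(2k+nu). Evaluate the first 3 terms:
  k = 0: (-1)^0 / (0! * 1! * 2^1) x^1 = 1/(1*1*2) x^1 = (1/2) x^1
  k = 1: (-1)^1 / (1! * 2! * 2^3) x^3 = -1/(1*2*8) x^3 = (-1/16) x^3
  k = 2: (-1)^2 / (2! * 3! * 2^5) x^5 = 1/(2*6*32) x^5 = (1/384) x^5
Hence J_1(x) = x^5/384 - x^3/16 + x/2 + ....

J_1(x); series = x^5/384 - x^3/16 + x/2


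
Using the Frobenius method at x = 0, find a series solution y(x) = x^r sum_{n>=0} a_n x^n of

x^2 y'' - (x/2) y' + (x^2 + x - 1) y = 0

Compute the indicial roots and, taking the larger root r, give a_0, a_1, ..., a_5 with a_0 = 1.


Write in Frobenius form y'' + (p(x)/x) y' + (q(x)/x^2) y = 0:
  p(x) = -1/2,  q(x) = x^2 + x - 1.
Indicial equation: r(r-1) + (-1/2) r + (-1) = 0 -> roots r_1 = 2, r_2 = -1/2.
Take r = r_1 = 2. Let y(x) = x^r sum_{n>=0} a_n x^n with a_0 = 1.
Substitute y = x^r sum a_n x^n and match x^{r+n}. The recurrence is
  D(n) a_n + 1 a_{n-1} + 1 a_{n-2} = 0,  where D(n) = (r+n)(r+n-1) + (-1/2)(r+n) + (-1).
  a_n = [-1 a_{n-1} - 1 a_{n-2}] / D(n).
Since the indicial polynomial factors as (r - r_1)(r - r_2), D(n) = (r_1 + n - r_1)(r_1 + n - r_2) = n(n + 5/2).
Evaluating step by step (a_0 = 1):
  n = 1: D(1) = 1(1 + 5/2) = 7/2; numerator = -1(1) = -1; a_1 = (-1)/(7/2) = -2/7
  n = 2: D(2) = 2(2 + 5/2) = 9; numerator = -1(-2/7) - 1(1) = -5/7; a_2 = (-5/7)/(9) = -5/63
  n = 3: D(3) = 3(3 + 5/2) = 33/2; numerator = -1(-5/63) - 1(-2/7) = 23/63; a_3 = (23/63)/(33/2) = 46/2079
  n = 4: D(4) = 4(4 + 5/2) = 26; numerator = -1(46/2079) - 1(-5/63) = 17/297; a_4 = (17/297)/(26) = 17/7722
  n = 5: D(5) = 5(5 + 5/2) = 75/2; numerator = -1(17/7722) - 1(46/2079) = -1315/54054; a_5 = (-1315/54054)/(75/2) = -263/405405

r = 2; a_0 = 1; a_1 = -2/7; a_2 = -5/63; a_3 = 46/2079; a_4 = 17/7722; a_5 = -263/405405


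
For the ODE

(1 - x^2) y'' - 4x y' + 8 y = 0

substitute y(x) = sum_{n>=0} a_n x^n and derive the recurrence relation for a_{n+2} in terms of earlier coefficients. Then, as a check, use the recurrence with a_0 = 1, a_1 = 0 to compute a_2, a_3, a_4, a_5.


Substitute y = sum_n a_n x^n.
(1 - 1 x^2) y'' contributes (n+2)(n+1) a_{n+2} - n(n-1) a_n at x^n.
-4 x y'(x) contributes -4 n a_n at x^n.
8 y(x) contributes 8 a_n at x^n.
Matching x^n: (n+2)(n+1) a_{n+2} + (-n(n-1) - 4 n + 8) a_n = 0.
Thus a_{n+2} = (n(n-1) + 4 n - 8) / ((n+1)(n+2)) * a_n.

Check with a_0 = 1, a_1 = 0 (apply the recurrence for n = 0, 1, 2, 3): a_0 = 1, a_1 = 0, a_2 = -4, a_3 = 0, a_4 = -2/3, a_5 = 0.

a_(n+2) = (n(n-1) + 4 n - 8) / ((n+1)(n+2)) * a_n; check: a_0 = 1, a_1 = 0, a_2 = -4, a_3 = 0, a_4 = -2/3, a_5 = 0


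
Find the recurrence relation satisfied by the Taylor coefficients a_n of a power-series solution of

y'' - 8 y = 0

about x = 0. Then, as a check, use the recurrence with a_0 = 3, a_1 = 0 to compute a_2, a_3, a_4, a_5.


Substitute y = sum_n a_n x^n into y'' + (const) y = 0.
y''(x) = sum_{n>=0} (n+2)(n+1) a_{n+2} x^n.
The ODE becomes sum_n [(n+2)(n+1) a_{n+2} - 8 a_n] x^n = 0.
Setting each coefficient to zero gives the recurrence:
  (n+2)(n+1) a_{n+2} - 8 a_n = 0,
  a_{n+2} = 8 / ((n+1)(n+2)) a_n.

Check with a_0 = 3, a_1 = 0 (apply the recurrence for n = 0, 1, 2, 3): a_0 = 3, a_1 = 0, a_2 = 12, a_3 = 0, a_4 = 8, a_5 = 0.

a_{n+2} = 8/((n+1)(n+2)) * a_n; check: a_0 = 3, a_1 = 0, a_2 = 12, a_3 = 0, a_4 = 8, a_5 = 0


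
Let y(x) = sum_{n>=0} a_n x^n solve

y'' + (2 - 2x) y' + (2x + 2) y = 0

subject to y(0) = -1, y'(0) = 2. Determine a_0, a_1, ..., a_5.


Ansatz: y(x) = sum_{n>=0} a_n x^n, so y'(x) = sum_{n>=1} n a_n x^(n-1) and y''(x) = sum_{n>=2} n(n-1) a_n x^(n-2).
Substitute into P(x) y'' + Q(x) y' + R(x) y = 0 with P(x) = 1, Q(x) = 2 - 2x, R(x) = 2x + 2, and match powers of x.
Initial conditions: a_0 = -1, a_1 = 2.
Setting the coefficient of each power of x to zero and solving order by order (substituting the coefficients already found):
  x^0: 2 a_2 + 2 a_1 + 2 a_0 = 0  ->  2 a_2 = -2 a_1 - 2 a_0 = -2  ->  a_2 = -1
  x^1: 6 a_3 + 4 a_2 + 2 a_0 = 0  ->  6 a_3 = -4 a_2 - 2 a_0 = 6  ->  a_3 = 1
  x^2: 12 a_4 + 6 a_3 - 2 a_2 + 2 a_1 = 0  ->  12 a_4 = -6 a_3 + 2 a_2 - 2 a_1 = -12  ->  a_4 = -1
  x^3: 20 a_5 + 8 a_4 - 4 a_3 + 2 a_2 = 0  ->  20 a_5 = -8 a_4 + 4 a_3 - 2 a_2 = 14  ->  a_5 = 7/10
Truncated series: y(x) = -1 + 2 x - x^2 + x^3 - x^4 + (7/10) x^5 + O(x^6).

a_0 = -1; a_1 = 2; a_2 = -1; a_3 = 1; a_4 = -1; a_5 = 7/10


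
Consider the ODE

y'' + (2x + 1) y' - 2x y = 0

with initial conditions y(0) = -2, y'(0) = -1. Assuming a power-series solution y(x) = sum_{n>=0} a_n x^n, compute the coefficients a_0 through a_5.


Ansatz: y(x) = sum_{n>=0} a_n x^n, so y'(x) = sum_{n>=1} n a_n x^(n-1) and y''(x) = sum_{n>=2} n(n-1) a_n x^(n-2).
Substitute into P(x) y'' + Q(x) y' + R(x) y = 0 with P(x) = 1, Q(x) = 2x + 1, R(x) = -2x, and match powers of x.
Initial conditions: a_0 = -2, a_1 = -1.
Setting the coefficient of each power of x to zero and solving order by order (substituting the coefficients already found):
  x^0: 2 a_2 + a_1 = 0  ->  2 a_2 = -a_1 = 1  ->  a_2 = 1/2
  x^1: 6 a_3 + 2 a_2 + 2 a_1 - 2 a_0 = 0  ->  6 a_3 = -2 a_2 - 2 a_1 + 2 a_0 = -3  ->  a_3 = -1/2
  x^2: 12 a_4 + 3 a_3 + 4 a_2 - 2 a_1 = 0  ->  12 a_4 = -3 a_3 - 4 a_2 + 2 a_1 = -5/2  ->  a_4 = -5/24
  x^3: 20 a_5 + 4 a_4 + 6 a_3 - 2 a_2 = 0  ->  20 a_5 = -4 a_4 - 6 a_3 + 2 a_2 = 29/6  ->  a_5 = 29/120
Truncated series: y(x) = -2 - x + (1/2) x^2 - (1/2) x^3 - (5/24) x^4 + (29/120) x^5 + O(x^6).

a_0 = -2; a_1 = -1; a_2 = 1/2; a_3 = -1/2; a_4 = -5/24; a_5 = 29/120


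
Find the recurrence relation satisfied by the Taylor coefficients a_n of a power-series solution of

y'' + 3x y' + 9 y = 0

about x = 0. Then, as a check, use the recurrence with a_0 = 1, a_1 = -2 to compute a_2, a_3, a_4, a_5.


Substitute y = sum_n a_n x^n.
y''(x) has coefficient (n+2)(n+1) a_{n+2} at x^n;
3 x y'(x) has coefficient 3 n a_n at x^n (shift);
9 y(x) has coefficient 9 a_n at x^n.
Matching x^n: (n+2)(n+1) a_{n+2} + (3n + 9) a_n = 0.
Thus a_{n+2} = (-3n - 9) / ((n+1)(n+2)) * a_n.

Check with a_0 = 1, a_1 = -2 (apply the recurrence for n = 0, 1, 2, 3): a_0 = 1, a_1 = -2, a_2 = -9/2, a_3 = 4, a_4 = 45/8, a_5 = -18/5.

a_(n+2) = (-3n - 9) / ((n+1)(n+2)) * a_n; check: a_0 = 1, a_1 = -2, a_2 = -9/2, a_3 = 4, a_4 = 45/8, a_5 = -18/5


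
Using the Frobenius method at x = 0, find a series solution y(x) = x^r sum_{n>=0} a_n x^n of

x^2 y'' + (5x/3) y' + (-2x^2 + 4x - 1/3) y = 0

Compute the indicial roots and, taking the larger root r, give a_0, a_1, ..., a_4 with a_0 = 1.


Write in Frobenius form y'' + (p(x)/x) y' + (q(x)/x^2) y = 0:
  p(x) = 5/3,  q(x) = -2x^2 + 4x - 1/3.
Indicial equation: r(r-1) + (5/3) r + (-1/3) = 0 -> roots r_1 = 1/3, r_2 = -1.
Take r = r_1 = 1/3. Let y(x) = x^r sum_{n>=0} a_n x^n with a_0 = 1.
Substitute y = x^r sum a_n x^n and match x^{r+n}. The recurrence is
  D(n) a_n + 4 a_{n-1} - 2 a_{n-2} = 0,  where D(n) = (r+n)(r+n-1) + (5/3)(r+n) + (-1/3).
  a_n = [-4 a_{n-1} + 2 a_{n-2}] / D(n).
Since the indicial polynomial factors as (r - r_1)(r - r_2), D(n) = (r_1 + n - r_1)(r_1 + n - r_2) = n(n + 4/3).
Evaluating step by step (a_0 = 1):
  n = 1: D(1) = 1(1 + 4/3) = 7/3; numerator = -4(1) = -4; a_1 = (-4)/(7/3) = -12/7
  n = 2: D(2) = 2(2 + 4/3) = 20/3; numerator = -4(-12/7) + 2(1) = 62/7; a_2 = (62/7)/(20/3) = 93/70
  n = 3: D(3) = 3(3 + 4/3) = 13; numerator = -4(93/70) + 2(-12/7) = -306/35; a_3 = (-306/35)/(13) = -306/455
  n = 4: D(4) = 4(4 + 4/3) = 64/3; numerator = -4(-306/455) + 2(93/70) = 2433/455; a_4 = (2433/455)/(64/3) = 7299/29120

r = 1/3; a_0 = 1; a_1 = -12/7; a_2 = 93/70; a_3 = -306/455; a_4 = 7299/29120


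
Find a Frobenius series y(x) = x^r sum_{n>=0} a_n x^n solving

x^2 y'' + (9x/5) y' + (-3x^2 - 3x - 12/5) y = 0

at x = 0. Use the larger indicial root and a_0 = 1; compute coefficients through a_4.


Write in Frobenius form y'' + (p(x)/x) y' + (q(x)/x^2) y = 0:
  p(x) = 9/5,  q(x) = -3x^2 - 3x - 12/5.
Indicial equation: r(r-1) + (9/5) r + (-12/5) = 0 -> roots r_1 = 6/5, r_2 = -2.
Take r = r_1 = 6/5. Let y(x) = x^r sum_{n>=0} a_n x^n with a_0 = 1.
Substitute y = x^r sum a_n x^n and match x^{r+n}. The recurrence is
  D(n) a_n - 3 a_{n-1} - 3 a_{n-2} = 0,  where D(n) = (r+n)(r+n-1) + (9/5)(r+n) + (-12/5).
  a_n = [3 a_{n-1} + 3 a_{n-2}] / D(n).
Since the indicial polynomial factors as (r - r_1)(r - r_2), D(n) = (r_1 + n - r_1)(r_1 + n - r_2) = n(n + 16/5).
Evaluating step by step (a_0 = 1):
  n = 1: D(1) = 1(1 + 16/5) = 21/5; numerator = 3(1) = 3; a_1 = (3)/(21/5) = 5/7
  n = 2: D(2) = 2(2 + 16/5) = 52/5; numerator = 3(5/7) + 3(1) = 36/7; a_2 = (36/7)/(52/5) = 45/91
  n = 3: D(3) = 3(3 + 16/5) = 93/5; numerator = 3(45/91) + 3(5/7) = 330/91; a_3 = (330/91)/(93/5) = 550/2821
  n = 4: D(4) = 4(4 + 16/5) = 144/5; numerator = 3(550/2821) + 3(45/91) = 5835/2821; a_4 = (5835/2821)/(144/5) = 9725/135408

r = 6/5; a_0 = 1; a_1 = 5/7; a_2 = 45/91; a_3 = 550/2821; a_4 = 9725/135408


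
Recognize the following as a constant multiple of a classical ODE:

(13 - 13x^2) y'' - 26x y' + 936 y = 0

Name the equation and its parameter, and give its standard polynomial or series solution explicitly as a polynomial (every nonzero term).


All three coefficients share the factor 13; dividing through by 13 gives  (1 - x^2) y'' - 2x y' + 72 y = 0.
This matches the Legendre equation (1 - x^2) y'' - 2x y' + n(n+1) y = 0 (note the -2x y' term) with n(n+1) = 72, so n = 8; the polynomial solution is P_8(x).
With y = sum_k a_k x^k, matching x^k gives (k+2)(k+1) a_{k+2} = [k(k+1) - n(n+1)] a_k = (k - 8)(k + 9) a_k. The right side vanishes at k = 8, so the series with the parity of 8 terminates at degree 8.
Standard normalization (P_n(1) = 1): leading coefficient (2n)!/(2^n (n!)^2) = 20922789888000/(256*1625702400) = 6435/128, so a_8 = 6435/128. Work downward with a_k = (k+1)(k+2) a_{k+2} / ((k - 8)(k + 9)):
  a_6 = (7)(8)(6435/128) / ((6 - 8)(6 + 9)) = (45045/16)/(-30) = -3003/32
  a_4 = (5)(6)(-3003/32) / ((4 - 8)(4 + 9)) = (-45045/16)/(-52) = 3465/64
  a_2 = (3)(4)(3465/64) / ((2 - 8)(2 + 9)) = (10395/16)/(-66) = -315/32
  a_0 = (1)(2)(-315/32) / ((0 - 8)(0 + 9)) = (-315/16)/(-72) = 35/128
Hence P_8(x) = 6435 x^8/128 - 3003 x^6/32 + 3465 x^4/64 - 315 x^2/32 + 35/128.

P_8(x); series = 6435 x^8/128 - 3003 x^6/32 + 3465 x^4/64 - 315 x^2/32 + 35/128


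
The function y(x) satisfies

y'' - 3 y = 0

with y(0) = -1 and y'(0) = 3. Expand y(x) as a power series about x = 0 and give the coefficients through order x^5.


Ansatz: y(x) = sum_{n>=0} a_n x^n, so y'(x) = sum_{n>=1} n a_n x^(n-1) and y''(x) = sum_{n>=2} n(n-1) a_n x^(n-2).
Substitute into P(x) y'' + Q(x) y' + R(x) y = 0 with P(x) = 1, Q(x) = 0, R(x) = -3, and match powers of x.
Initial conditions: a_0 = -1, a_1 = 3.
Setting the coefficient of each power of x to zero and solving order by order (substituting the coefficients already found):
  x^0: 2 a_2 - 3 a_0 = 0  ->  2 a_2 = 3 a_0 = -3  ->  a_2 = -3/2
  x^1: 6 a_3 - 3 a_1 = 0  ->  6 a_3 = 3 a_1 = 9  ->  a_3 = 3/2
  x^2: 12 a_4 - 3 a_2 = 0  ->  12 a_4 = 3 a_2 = -9/2  ->  a_4 = -3/8
  x^3: 20 a_5 - 3 a_3 = 0  ->  20 a_5 = 3 a_3 = 9/2  ->  a_5 = 9/40
Truncated series: y(x) = -1 + 3 x - (3/2) x^2 + (3/2) x^3 - (3/8) x^4 + (9/40) x^5 + O(x^6).

a_0 = -1; a_1 = 3; a_2 = -3/2; a_3 = 3/2; a_4 = -3/8; a_5 = 9/40


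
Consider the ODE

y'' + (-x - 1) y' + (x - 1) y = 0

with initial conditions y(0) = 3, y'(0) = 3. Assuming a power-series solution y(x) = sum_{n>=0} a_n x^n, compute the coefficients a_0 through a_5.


Ansatz: y(x) = sum_{n>=0} a_n x^n, so y'(x) = sum_{n>=1} n a_n x^(n-1) and y''(x) = sum_{n>=2} n(n-1) a_n x^(n-2).
Substitute into P(x) y'' + Q(x) y' + R(x) y = 0 with P(x) = 1, Q(x) = -x - 1, R(x) = x - 1, and match powers of x.
Initial conditions: a_0 = 3, a_1 = 3.
Setting the coefficient of each power of x to zero and solving order by order (substituting the coefficients already found):
  x^0: 2 a_2 - a_1 - a_0 = 0  ->  2 a_2 = a_1 + a_0 = 6  ->  a_2 = 3
  x^1: 6 a_3 - 2 a_2 - 2 a_1 + a_0 = 0  ->  6 a_3 = 2 a_2 + 2 a_1 - a_0 = 9  ->  a_3 = 3/2
  x^2: 12 a_4 - 3 a_3 - 3 a_2 + a_1 = 0  ->  12 a_4 = 3 a_3 + 3 a_2 - a_1 = 21/2  ->  a_4 = 7/8
  x^3: 20 a_5 - 4 a_4 - 4 a_3 + a_2 = 0  ->  20 a_5 = 4 a_4 + 4 a_3 - a_2 = 13/2  ->  a_5 = 13/40
Truncated series: y(x) = 3 + 3 x + 3 x^2 + (3/2) x^3 + (7/8) x^4 + (13/40) x^5 + O(x^6).

a_0 = 3; a_1 = 3; a_2 = 3; a_3 = 3/2; a_4 = 7/8; a_5 = 13/40


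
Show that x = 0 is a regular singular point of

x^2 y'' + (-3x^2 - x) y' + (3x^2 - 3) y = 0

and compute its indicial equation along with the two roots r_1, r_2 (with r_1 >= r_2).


Divide by x^2 to reach normal form y'' + P_1(x) y' + P_2(x) y = 0 with P_1(x) = -3 - 1/x and P_2(x) = 3 - 3/x^2.
x = 0 is a singular point because the y'-coefficient -3 - 1/x has a pole at x = 0 and the y-coefficient 3 - 3/x^2 has a pole at x = 0.
It is a regular singular point because x P_1(x) = p(x) = -3x - 1 and x^2 P_2(x) = q(x) = 3x^2 - 3 are polynomials, hence analytic at x = 0.
p(0) = -1,  q(0) = -3.
Indicial equation: r(r-1) + p(0) r + q(0) = 0, i.e. r^2 + (p(0) - 1) r + q(0) = 0, i.e. r^2 - 2 r - 3 = 0.
Discriminant: (-2)^2 - 4(-3) = 16, so r = (2 ± 4)/2.
Solving: r_1 = 3, r_2 = -1.

indicial: r^2 - 2 r - 3 = 0; roots r_1 = 3, r_2 = -1


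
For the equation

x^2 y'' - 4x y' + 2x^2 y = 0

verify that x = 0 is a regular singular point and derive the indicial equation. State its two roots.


Divide by x^2 to reach normal form y'' + P_1(x) y' + P_2(x) y = 0 with P_1(x) = -4/x and P_2(x) = 2.
x = 0 is a singular point because the y'-coefficient -4/x has a pole at x = 0.
It is a regular singular point because x P_1(x) = p(x) = -4 and x^2 P_2(x) = q(x) = 2x^2 are polynomials, hence analytic at x = 0.
p(0) = -4,  q(0) = 0.
Indicial equation: r(r-1) + p(0) r + q(0) = 0, i.e. r^2 + (p(0) - 1) r + q(0) = 0, i.e. r^2 - 5 r = 0.
Discriminant: (-5)^2 - 4(0) = 25, so r = (5 ± 5)/2.
Solving: r_1 = 5, r_2 = 0.

indicial: r^2 - 5 r = 0; roots r_1 = 5, r_2 = 0


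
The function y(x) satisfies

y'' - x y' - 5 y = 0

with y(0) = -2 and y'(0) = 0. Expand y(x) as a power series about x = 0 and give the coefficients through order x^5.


Ansatz: y(x) = sum_{n>=0} a_n x^n, so y'(x) = sum_{n>=1} n a_n x^(n-1) and y''(x) = sum_{n>=2} n(n-1) a_n x^(n-2).
Substitute into P(x) y'' + Q(x) y' + R(x) y = 0 with P(x) = 1, Q(x) = -x, R(x) = -5, and match powers of x.
Initial conditions: a_0 = -2, a_1 = 0.
Setting the coefficient of each power of x to zero and solving order by order (substituting the coefficients already found):
  x^0: 2 a_2 - 5 a_0 = 0  ->  2 a_2 = 5 a_0 = -10  ->  a_2 = -5
  x^1: 6 a_3 - 6 a_1 = 0  ->  6 a_3 = 6 a_1 = 0  ->  a_3 = 0
  x^2: 12 a_4 - 7 a_2 = 0  ->  12 a_4 = 7 a_2 = -35  ->  a_4 = -35/12
  x^3: 20 a_5 - 8 a_3 = 0  ->  20 a_5 = 8 a_3 = 0  ->  a_5 = 0
Truncated series: y(x) = -2 - 5 x^2 - (35/12) x^4 + O(x^6).

a_0 = -2; a_1 = 0; a_2 = -5; a_3 = 0; a_4 = -35/12; a_5 = 0


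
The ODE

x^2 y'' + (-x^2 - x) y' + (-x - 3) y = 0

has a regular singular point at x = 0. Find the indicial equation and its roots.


Divide by x^2 to reach normal form y'' + P_1(x) y' + P_2(x) y = 0 with P_1(x) = -1 - 1/x and P_2(x) = -1/x - 3/x^2.
x = 0 is a singular point because the y'-coefficient -1 - 1/x has a pole at x = 0 and the y-coefficient -1/x - 3/x^2 has a pole at x = 0.
It is a regular singular point because x P_1(x) = p(x) = -x - 1 and x^2 P_2(x) = q(x) = -x - 3 are polynomials, hence analytic at x = 0.
p(0) = -1,  q(0) = -3.
Indicial equation: r(r-1) + p(0) r + q(0) = 0, i.e. r^2 + (p(0) - 1) r + q(0) = 0, i.e. r^2 - 2 r - 3 = 0.
Discriminant: (-2)^2 - 4(-3) = 16, so r = (2 ± 4)/2.
Solving: r_1 = 3, r_2 = -1.

indicial: r^2 - 2 r - 3 = 0; roots r_1 = 3, r_2 = -1


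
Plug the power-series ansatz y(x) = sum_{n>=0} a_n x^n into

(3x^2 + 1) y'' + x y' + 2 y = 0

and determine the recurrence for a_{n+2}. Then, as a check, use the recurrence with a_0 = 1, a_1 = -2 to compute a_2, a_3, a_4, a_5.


Substitute y = sum_n a_n x^n.
(1 + 3 x^2) y'' contributes (n+2)(n+1) a_{n+2} + 3 n(n-1) a_n at x^n.
x y'(x) contributes n a_n at x^n.
2 y(x) contributes 2 a_n at x^n.
Matching x^n: (n+2)(n+1) a_{n+2} + (3 n(n-1) + n + 2) a_n = 0.
Thus a_{n+2} = (-3 n(n-1) - n - 2) / ((n+1)(n+2)) * a_n.

Check with a_0 = 1, a_1 = -2 (apply the recurrence for n = 0, 1, 2, 3): a_0 = 1, a_1 = -2, a_2 = -1, a_3 = 1, a_4 = 5/6, a_5 = -23/20.

a_(n+2) = (-3 n(n-1) - n - 2) / ((n+1)(n+2)) * a_n; check: a_0 = 1, a_1 = -2, a_2 = -1, a_3 = 1, a_4 = 5/6, a_5 = -23/20


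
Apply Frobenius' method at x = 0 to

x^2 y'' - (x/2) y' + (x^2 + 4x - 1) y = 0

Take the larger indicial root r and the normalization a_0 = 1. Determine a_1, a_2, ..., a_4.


Write in Frobenius form y'' + (p(x)/x) y' + (q(x)/x^2) y = 0:
  p(x) = -1/2,  q(x) = x^2 + 4x - 1.
Indicial equation: r(r-1) + (-1/2) r + (-1) = 0 -> roots r_1 = 2, r_2 = -1/2.
Take r = r_1 = 2. Let y(x) = x^r sum_{n>=0} a_n x^n with a_0 = 1.
Substitute y = x^r sum a_n x^n and match x^{r+n}. The recurrence is
  D(n) a_n + 4 a_{n-1} + 1 a_{n-2} = 0,  where D(n) = (r+n)(r+n-1) + (-1/2)(r+n) + (-1).
  a_n = [-4 a_{n-1} - 1 a_{n-2}] / D(n).
Since the indicial polynomial factors as (r - r_1)(r - r_2), D(n) = (r_1 + n - r_1)(r_1 + n - r_2) = n(n + 5/2).
Evaluating step by step (a_0 = 1):
  n = 1: D(1) = 1(1 + 5/2) = 7/2; numerator = -4(1) = -4; a_1 = (-4)/(7/2) = -8/7
  n = 2: D(2) = 2(2 + 5/2) = 9; numerator = -4(-8/7) - 1(1) = 25/7; a_2 = (25/7)/(9) = 25/63
  n = 3: D(3) = 3(3 + 5/2) = 33/2; numerator = -4(25/63) - 1(-8/7) = -4/9; a_3 = (-4/9)/(33/2) = -8/297
  n = 4: D(4) = 4(4 + 5/2) = 26; numerator = -4(-8/297) - 1(25/63) = -601/2079; a_4 = (-601/2079)/(26) = -601/54054

r = 2; a_0 = 1; a_1 = -8/7; a_2 = 25/63; a_3 = -8/297; a_4 = -601/54054


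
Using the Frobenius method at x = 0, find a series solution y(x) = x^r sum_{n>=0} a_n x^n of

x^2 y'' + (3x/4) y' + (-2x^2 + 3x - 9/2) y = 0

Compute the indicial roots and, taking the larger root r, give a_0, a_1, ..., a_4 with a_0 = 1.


Write in Frobenius form y'' + (p(x)/x) y' + (q(x)/x^2) y = 0:
  p(x) = 3/4,  q(x) = -2x^2 + 3x - 9/2.
Indicial equation: r(r-1) + (3/4) r + (-9/2) = 0 -> roots r_1 = 9/4, r_2 = -2.
Take r = r_1 = 9/4. Let y(x) = x^r sum_{n>=0} a_n x^n with a_0 = 1.
Substitute y = x^r sum a_n x^n and match x^{r+n}. The recurrence is
  D(n) a_n + 3 a_{n-1} - 2 a_{n-2} = 0,  where D(n) = (r+n)(r+n-1) + (3/4)(r+n) + (-9/2).
  a_n = [-3 a_{n-1} + 2 a_{n-2}] / D(n).
Since the indicial polynomial factors as (r - r_1)(r - r_2), D(n) = (r_1 + n - r_1)(r_1 + n - r_2) = n(n + 17/4).
Evaluating step by step (a_0 = 1):
  n = 1: D(1) = 1(1 + 17/4) = 21/4; numerator = -3(1) = -3; a_1 = (-3)/(21/4) = -4/7
  n = 2: D(2) = 2(2 + 17/4) = 25/2; numerator = -3(-4/7) + 2(1) = 26/7; a_2 = (26/7)/(25/2) = 52/175
  n = 3: D(3) = 3(3 + 17/4) = 87/4; numerator = -3(52/175) + 2(-4/7) = -356/175; a_3 = (-356/175)/(87/4) = -1424/15225
  n = 4: D(4) = 4(4 + 17/4) = 33; numerator = -3(-1424/15225) + 2(52/175) = 888/1015; a_4 = (888/1015)/(33) = 296/11165

r = 9/4; a_0 = 1; a_1 = -4/7; a_2 = 52/175; a_3 = -1424/15225; a_4 = 296/11165


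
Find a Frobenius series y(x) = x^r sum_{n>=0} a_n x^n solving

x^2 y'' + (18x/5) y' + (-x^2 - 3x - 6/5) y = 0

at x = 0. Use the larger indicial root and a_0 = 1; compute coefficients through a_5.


Write in Frobenius form y'' + (p(x)/x) y' + (q(x)/x^2) y = 0:
  p(x) = 18/5,  q(x) = -x^2 - 3x - 6/5.
Indicial equation: r(r-1) + (18/5) r + (-6/5) = 0 -> roots r_1 = 2/5, r_2 = -3.
Take r = r_1 = 2/5. Let y(x) = x^r sum_{n>=0} a_n x^n with a_0 = 1.
Substitute y = x^r sum a_n x^n and match x^{r+n}. The recurrence is
  D(n) a_n - 3 a_{n-1} - 1 a_{n-2} = 0,  where D(n) = (r+n)(r+n-1) + (18/5)(r+n) + (-6/5).
  a_n = [3 a_{n-1} + 1 a_{n-2}] / D(n).
Since the indicial polynomial factors as (r - r_1)(r - r_2), D(n) = (r_1 + n - r_1)(r_1 + n - r_2) = n(n + 17/5).
Evaluating step by step (a_0 = 1):
  n = 1: D(1) = 1(1 + 17/5) = 22/5; numerator = 3(1) = 3; a_1 = (3)/(22/5) = 15/22
  n = 2: D(2) = 2(2 + 17/5) = 54/5; numerator = 3(15/22) + 1(1) = 67/22; a_2 = (67/22)/(54/5) = 335/1188
  n = 3: D(3) = 3(3 + 17/5) = 96/5; numerator = 3(335/1188) + 1(15/22) = 55/36; a_3 = (55/36)/(96/5) = 275/3456
  n = 4: D(4) = 4(4 + 17/5) = 148/5; numerator = 3(275/3456) + 1(335/1188) = 19795/38016; a_4 = (19795/38016)/(148/5) = 2675/152064
  n = 5: D(5) = 5(5 + 17/5) = 42; numerator = 3(2675/152064) + 1(275/3456) = 20125/152064; a_5 = (20125/152064)/(42) = 2875/912384

r = 2/5; a_0 = 1; a_1 = 15/22; a_2 = 335/1188; a_3 = 275/3456; a_4 = 2675/152064; a_5 = 2875/912384
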